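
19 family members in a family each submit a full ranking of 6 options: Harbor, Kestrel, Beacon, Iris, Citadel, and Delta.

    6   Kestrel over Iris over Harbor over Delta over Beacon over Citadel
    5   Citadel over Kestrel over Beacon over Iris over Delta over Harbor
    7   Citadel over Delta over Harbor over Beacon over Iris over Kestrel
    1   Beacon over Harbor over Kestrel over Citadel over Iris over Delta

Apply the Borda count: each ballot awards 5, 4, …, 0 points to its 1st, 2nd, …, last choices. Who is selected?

Citadel

Borda scores:
  Harbor: 6·3 + 5·0 + 7·3 + 4 = 43
  Kestrel: 6·5 + 5·4 + 7·0 + 3 = 53
  Beacon: 6·1 + 5·3 + 7·2 + 5 = 40
  Iris: 6·4 + 5·2 + 7·1 + 1 = 42
  Citadel: 6·0 + 5·5 + 7·5 + 2 = 62
  Delta: 6·2 + 5·1 + 7·4 + 0 = 45
Citadel has the highest total.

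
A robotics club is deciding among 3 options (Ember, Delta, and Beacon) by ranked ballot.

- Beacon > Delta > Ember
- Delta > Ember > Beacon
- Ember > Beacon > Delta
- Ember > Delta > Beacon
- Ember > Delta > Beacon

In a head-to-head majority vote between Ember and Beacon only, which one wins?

Ember

Ballots ranking Ember above Beacon: 4.
Ballots ranking Beacon above Ember: 1.
Ember wins the head-to-head, 4–1.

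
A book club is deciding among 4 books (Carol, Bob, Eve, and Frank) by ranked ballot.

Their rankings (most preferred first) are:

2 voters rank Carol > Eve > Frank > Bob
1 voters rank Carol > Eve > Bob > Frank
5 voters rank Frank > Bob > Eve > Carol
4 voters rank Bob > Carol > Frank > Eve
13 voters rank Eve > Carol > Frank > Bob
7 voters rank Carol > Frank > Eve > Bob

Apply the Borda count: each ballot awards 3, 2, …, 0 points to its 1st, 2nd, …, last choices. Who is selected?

Carol

Borda scores:
  Carol: 2·3 + 3 + 5·0 + 4·2 + 13·2 + 7·3 = 64
  Bob: 2·0 + 1 + 5·2 + 4·3 + 13·0 + 7·0 = 23
  Eve: 2·2 + 2 + 5·1 + 4·0 + 13·3 + 7·1 = 57
  Frank: 2·1 + 0 + 5·3 + 4·1 + 13·1 + 7·2 = 48
Carol has the highest total.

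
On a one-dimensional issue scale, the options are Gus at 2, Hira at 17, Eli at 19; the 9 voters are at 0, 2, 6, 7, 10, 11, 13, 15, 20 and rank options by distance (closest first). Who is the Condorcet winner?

Hira

With single-peaked preferences on a line, the Condorcet winner is the candidate closest to the median voter.
The median voter (position 10) is closest to Hira at 17.
Check: Hira vs Eli — voters closer to Hira: 8 of 9.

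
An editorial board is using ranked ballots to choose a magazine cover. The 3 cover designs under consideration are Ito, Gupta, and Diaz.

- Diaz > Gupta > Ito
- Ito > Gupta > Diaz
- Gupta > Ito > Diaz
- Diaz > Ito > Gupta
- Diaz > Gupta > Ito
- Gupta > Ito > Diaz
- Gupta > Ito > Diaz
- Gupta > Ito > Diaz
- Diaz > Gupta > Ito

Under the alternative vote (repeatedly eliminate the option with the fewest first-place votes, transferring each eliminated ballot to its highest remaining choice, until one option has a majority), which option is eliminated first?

Ito

Round 1: Gupta 4, Diaz 4, Ito 1. Ito has the fewest and is eliminated.
Round 2: Gupta 5, Diaz 4. Gupta has a majority.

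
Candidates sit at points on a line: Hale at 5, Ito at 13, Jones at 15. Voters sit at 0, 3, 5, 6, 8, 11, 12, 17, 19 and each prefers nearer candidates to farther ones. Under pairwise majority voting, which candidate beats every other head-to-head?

With single-peaked preferences on a line, the Condorcet winner is the candidate closest to the median voter.
The median voter (position 8) is closest to Hale at 5.
Check: Hale vs Jones — voters closer to Hale: 5 of 9.

Hale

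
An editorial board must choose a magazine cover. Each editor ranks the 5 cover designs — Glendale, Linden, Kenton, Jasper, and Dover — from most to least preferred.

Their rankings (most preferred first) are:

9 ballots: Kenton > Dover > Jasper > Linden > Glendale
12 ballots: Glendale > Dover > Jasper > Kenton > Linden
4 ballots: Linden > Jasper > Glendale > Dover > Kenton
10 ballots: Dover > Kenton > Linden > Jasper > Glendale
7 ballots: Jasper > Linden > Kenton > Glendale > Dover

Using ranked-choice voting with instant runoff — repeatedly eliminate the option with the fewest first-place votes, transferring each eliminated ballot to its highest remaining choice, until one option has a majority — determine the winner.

Glendale

Round 1: Glendale 12, Dover 10, Kenton 9, Jasper 7, Linden 4. Linden has the fewest and is eliminated.
Round 2: Glendale 12, Jasper 11, Dover 10, Kenton 9. Kenton has the fewest and is eliminated.
Round 3: Dover 19, Glendale 12, Jasper 11. Jasper has the fewest and is eliminated.
Round 4: Glendale 23, Dover 19. Glendale has a majority.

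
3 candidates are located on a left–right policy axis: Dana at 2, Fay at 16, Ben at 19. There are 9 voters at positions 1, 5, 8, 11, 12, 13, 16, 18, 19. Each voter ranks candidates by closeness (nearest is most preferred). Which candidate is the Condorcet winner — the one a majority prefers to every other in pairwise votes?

Fay

With single-peaked preferences on a line, the Condorcet winner is the candidate closest to the median voter.
The median voter (position 12) is closest to Fay at 16.
Check: Fay vs Dana — voters closer to Fay: 6 of 9.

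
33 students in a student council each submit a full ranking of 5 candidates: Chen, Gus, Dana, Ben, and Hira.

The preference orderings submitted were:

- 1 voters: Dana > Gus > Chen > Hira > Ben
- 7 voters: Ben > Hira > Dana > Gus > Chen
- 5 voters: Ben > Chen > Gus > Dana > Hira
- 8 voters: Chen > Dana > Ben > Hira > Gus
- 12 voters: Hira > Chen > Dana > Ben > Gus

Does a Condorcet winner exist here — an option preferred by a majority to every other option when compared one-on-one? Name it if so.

None — there is no Condorcet winner

Head-to-head results (33 voters total):
Chen vs Gus: Chen wins 25–8.
Chen vs Dana: Chen wins 25–8.
Chen vs Ben: Chen wins 21–12.
Chen vs Hira: Hira wins 19–14.
Gus vs Dana: Dana wins 28–5.
Gus vs Ben: Ben wins 32–1.
Gus vs Hira: Hira wins 27–6.
Dana vs Ben: Dana wins 21–12.
Dana vs Hira: Hira wins 19–14.
Ben vs Hira: Ben wins 20–13.
No candidate beats all others: Chen beats Ben beats Hira beats Chen, a majority cycle.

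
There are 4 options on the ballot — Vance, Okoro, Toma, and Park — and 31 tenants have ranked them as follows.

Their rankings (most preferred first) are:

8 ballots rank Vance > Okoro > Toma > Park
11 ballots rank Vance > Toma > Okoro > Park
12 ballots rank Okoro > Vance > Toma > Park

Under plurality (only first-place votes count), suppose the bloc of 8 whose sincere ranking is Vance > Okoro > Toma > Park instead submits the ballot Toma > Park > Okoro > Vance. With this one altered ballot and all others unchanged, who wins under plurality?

First-place totals with the altered ballot: Vance 11, Okoro 12, Toma 8, Park 0.
The switch changes the winner from Vance to Okoro.

Okoro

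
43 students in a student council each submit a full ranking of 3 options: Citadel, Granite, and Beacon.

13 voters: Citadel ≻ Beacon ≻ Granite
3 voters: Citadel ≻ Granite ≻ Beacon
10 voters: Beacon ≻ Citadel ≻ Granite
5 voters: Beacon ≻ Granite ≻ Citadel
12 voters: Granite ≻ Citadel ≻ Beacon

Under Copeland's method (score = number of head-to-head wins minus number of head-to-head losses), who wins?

Citadel

Pairwise results:
  Citadel vs Granite: Citadel wins 26–17.
  Citadel vs Beacon: Citadel wins 28–15.
  Granite vs Beacon: Beacon wins 28–15.
Copeland scores (wins − losses):
  Citadel: 2 − 0 = 2
  Granite: 0 − 2 = -2
  Beacon: 1 − 1 = 0
Citadel has the best Copeland score.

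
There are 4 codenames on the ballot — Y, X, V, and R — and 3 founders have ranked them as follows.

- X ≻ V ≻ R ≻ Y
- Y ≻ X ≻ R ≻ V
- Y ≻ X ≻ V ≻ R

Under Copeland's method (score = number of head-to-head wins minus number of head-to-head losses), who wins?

Pairwise results:
  Y vs X: Y wins 2–1.
  Y vs V: Y wins 2–1.
  Y vs R: Y wins 2–1.
  X vs V: X wins 3–0.
  X vs R: X wins 3–0.
  V vs R: V wins 2–1.
Copeland scores (wins − losses):
  Y: 3 − 0 = 3
  X: 2 − 1 = 1
  V: 1 − 2 = -1
  R: 0 − 3 = -3
Y has the best Copeland score.

Y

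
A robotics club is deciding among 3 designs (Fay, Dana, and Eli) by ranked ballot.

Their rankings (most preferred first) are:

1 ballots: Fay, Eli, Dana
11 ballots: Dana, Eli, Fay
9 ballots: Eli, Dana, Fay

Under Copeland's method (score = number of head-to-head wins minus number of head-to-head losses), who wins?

Dana

Pairwise results:
  Fay vs Dana: Dana wins 20–1.
  Fay vs Eli: Eli wins 20–1.
  Dana vs Eli: Dana wins 11–10.
Copeland scores (wins − losses):
  Fay: 0 − 2 = -2
  Dana: 2 − 0 = 2
  Eli: 1 − 1 = 0
Dana has the best Copeland score.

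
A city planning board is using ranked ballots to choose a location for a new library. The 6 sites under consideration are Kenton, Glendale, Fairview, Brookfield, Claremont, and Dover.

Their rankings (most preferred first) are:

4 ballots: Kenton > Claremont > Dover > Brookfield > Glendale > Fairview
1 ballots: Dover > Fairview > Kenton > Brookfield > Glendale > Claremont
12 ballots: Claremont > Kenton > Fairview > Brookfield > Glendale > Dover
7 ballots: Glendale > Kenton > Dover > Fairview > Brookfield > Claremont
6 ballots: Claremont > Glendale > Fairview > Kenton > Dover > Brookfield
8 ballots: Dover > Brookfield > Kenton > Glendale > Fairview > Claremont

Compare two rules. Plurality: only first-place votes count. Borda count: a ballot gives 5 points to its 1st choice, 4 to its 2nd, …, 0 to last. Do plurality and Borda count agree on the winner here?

No

Plurality first-place counts: Kenton 4, Glendale 7, Fairview 0, Brookfield 0, Claremont 18, Dover 9 → Claremont.
Borda totals: Kenton 135, Glendale 92, Fairview 80, Brookfield 73, Claremont 106, Dover 84 → Kenton.
The two rules disagree: plurality picks Claremont, Borda picks Kenton.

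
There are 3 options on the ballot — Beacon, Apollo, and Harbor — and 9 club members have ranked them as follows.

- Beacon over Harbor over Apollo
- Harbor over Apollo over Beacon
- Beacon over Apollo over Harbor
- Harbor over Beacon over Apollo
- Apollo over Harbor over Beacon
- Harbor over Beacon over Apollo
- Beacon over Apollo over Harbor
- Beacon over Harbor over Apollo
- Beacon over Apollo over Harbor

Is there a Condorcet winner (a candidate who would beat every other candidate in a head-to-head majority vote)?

Head-to-head results (9 voters total):
Beacon vs Apollo: Beacon wins 7–2.
Beacon vs Harbor: Beacon wins 5–4.
Apollo vs Harbor: Harbor wins 5–4.
Beacon beats each rival — Apollo (7–2), Harbor (5–4) — so Beacon is the Condorcet winner.

Yes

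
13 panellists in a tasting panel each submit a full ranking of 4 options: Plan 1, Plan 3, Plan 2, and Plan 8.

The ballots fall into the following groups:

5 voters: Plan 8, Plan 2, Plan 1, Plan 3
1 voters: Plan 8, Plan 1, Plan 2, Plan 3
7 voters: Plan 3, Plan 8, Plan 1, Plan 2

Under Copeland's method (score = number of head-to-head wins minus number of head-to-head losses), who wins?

Plan 3

Pairwise results:
  Plan 1 vs Plan 3: Plan 3 wins 7–6.
  Plan 1 vs Plan 2: Plan 1 wins 8–5.
  Plan 1 vs Plan 8: Plan 8 wins 13–0.
  Plan 3 vs Plan 2: Plan 3 wins 7–6.
  Plan 3 vs Plan 8: Plan 3 wins 7–6.
  Plan 2 vs Plan 8: Plan 8 wins 13–0.
Copeland scores (wins − losses):
  Plan 1: 1 − 2 = -1
  Plan 3: 3 − 0 = 3
  Plan 2: 0 − 3 = -3
  Plan 8: 2 − 1 = 1
Plan 3 has the best Copeland score.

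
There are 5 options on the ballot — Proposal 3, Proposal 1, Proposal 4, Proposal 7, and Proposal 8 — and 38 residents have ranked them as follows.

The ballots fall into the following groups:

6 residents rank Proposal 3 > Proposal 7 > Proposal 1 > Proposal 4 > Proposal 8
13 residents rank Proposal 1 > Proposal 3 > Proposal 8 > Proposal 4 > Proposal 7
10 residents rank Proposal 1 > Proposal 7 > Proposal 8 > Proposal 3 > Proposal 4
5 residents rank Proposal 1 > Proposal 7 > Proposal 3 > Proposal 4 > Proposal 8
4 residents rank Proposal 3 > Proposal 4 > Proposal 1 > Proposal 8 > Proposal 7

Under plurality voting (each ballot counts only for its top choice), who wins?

First-place vote totals:
  Proposal 3: 10
  Proposal 1: 28
  Proposal 4: 0
  Proposal 7: 0
  Proposal 8: 0
Proposal 1 has the most first-place votes.

Proposal 1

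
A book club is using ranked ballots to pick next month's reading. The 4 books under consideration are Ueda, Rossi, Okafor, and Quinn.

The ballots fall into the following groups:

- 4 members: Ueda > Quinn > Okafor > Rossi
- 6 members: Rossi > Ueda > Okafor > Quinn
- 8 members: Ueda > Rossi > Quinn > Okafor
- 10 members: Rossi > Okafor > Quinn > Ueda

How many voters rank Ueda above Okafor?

18

Ballots ranking Ueda above Okafor: 4+6+8 = 18.
Ballots ranking Okafor above Ueda: 10.
So 18 of 28 voters prefer Ueda to Okafor.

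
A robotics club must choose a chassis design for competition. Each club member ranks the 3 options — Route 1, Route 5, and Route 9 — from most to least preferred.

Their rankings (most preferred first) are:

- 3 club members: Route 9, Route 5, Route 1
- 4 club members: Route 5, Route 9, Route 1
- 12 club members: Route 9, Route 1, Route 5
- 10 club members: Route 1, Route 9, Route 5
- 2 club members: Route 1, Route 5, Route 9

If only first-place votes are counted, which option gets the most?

Route 9

First-place vote totals:
  Route 1: 12
  Route 5: 4
  Route 9: 15
Route 9 has the most first-place votes.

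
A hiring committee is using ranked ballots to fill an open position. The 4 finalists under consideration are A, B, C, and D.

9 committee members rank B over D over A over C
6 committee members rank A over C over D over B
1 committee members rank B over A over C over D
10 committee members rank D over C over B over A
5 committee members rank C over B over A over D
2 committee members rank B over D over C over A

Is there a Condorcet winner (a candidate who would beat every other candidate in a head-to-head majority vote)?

Head-to-head results (33 voters total):
A vs B: B wins 27–6.
A vs C: C wins 17–16.
A vs D: D wins 21–12.
B vs C: C wins 21–12.
B vs D: B wins 17–16.
C vs D: D wins 21–12.
No candidate beats all others: B beats D beats C beats B, a majority cycle.

No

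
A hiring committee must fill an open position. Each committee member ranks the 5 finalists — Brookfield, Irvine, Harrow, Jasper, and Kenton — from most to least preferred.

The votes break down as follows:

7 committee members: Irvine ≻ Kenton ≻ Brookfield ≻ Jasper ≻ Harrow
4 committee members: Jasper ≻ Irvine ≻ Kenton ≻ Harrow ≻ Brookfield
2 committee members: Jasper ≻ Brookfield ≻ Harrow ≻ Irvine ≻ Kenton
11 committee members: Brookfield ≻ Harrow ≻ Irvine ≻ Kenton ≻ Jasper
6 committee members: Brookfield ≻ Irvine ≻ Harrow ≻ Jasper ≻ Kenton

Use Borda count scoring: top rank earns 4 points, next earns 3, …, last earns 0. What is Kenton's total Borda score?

40

Borda scores:
  Brookfield: 7·2 + 4·0 + 2·3 + 11·4 + 6·4 = 88
  Irvine: 7·4 + 4·3 + 2·1 + 11·2 + 6·3 = 82
  Harrow: 7·0 + 4·1 + 2·2 + 11·3 + 6·2 = 53
  Jasper: 7·1 + 4·4 + 2·4 + 11·0 + 6·1 = 37
  Kenton: 7·3 + 4·2 + 2·0 + 11·1 + 6·0 = 40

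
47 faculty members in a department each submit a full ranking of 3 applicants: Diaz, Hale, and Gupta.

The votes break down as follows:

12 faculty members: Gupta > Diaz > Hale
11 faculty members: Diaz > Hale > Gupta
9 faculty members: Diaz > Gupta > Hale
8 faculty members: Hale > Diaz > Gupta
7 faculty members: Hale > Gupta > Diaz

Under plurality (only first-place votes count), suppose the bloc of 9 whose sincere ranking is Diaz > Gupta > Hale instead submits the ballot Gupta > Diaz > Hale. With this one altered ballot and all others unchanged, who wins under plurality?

First-place totals with the altered ballot: Diaz 11, Hale 15, Gupta 21.
The switch changes the winner from Diaz to Gupta.

Gupta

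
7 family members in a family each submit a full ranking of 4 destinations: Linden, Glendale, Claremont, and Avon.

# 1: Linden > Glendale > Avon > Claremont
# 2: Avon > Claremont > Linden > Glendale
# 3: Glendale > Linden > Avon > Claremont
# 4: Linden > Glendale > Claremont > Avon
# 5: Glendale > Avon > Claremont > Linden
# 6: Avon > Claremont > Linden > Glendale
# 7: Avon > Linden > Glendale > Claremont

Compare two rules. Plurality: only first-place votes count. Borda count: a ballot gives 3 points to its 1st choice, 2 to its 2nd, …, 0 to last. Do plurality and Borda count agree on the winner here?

Plurality first-place counts: Linden 2, Glendale 2, Claremont 0, Avon 3 → Avon.
Borda totals: Linden 12, Glendale 11, Claremont 6, Avon 13 → Avon.
The two rules agree on Avon.

Yes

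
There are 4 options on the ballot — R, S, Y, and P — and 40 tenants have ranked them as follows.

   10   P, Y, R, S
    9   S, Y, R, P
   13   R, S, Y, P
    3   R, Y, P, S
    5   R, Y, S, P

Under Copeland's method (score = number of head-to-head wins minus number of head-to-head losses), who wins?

R

Pairwise results:
  R vs S: R wins 31–9.
  R vs Y: R wins 21–19.
  R vs P: R wins 30–10.
  S vs Y: S wins 22–18.
  S vs P: S wins 27–13.
  Y vs P: Y wins 30–10.
Copeland scores (wins − losses):
  R: 3 − 0 = 3
  S: 2 − 1 = 1
  Y: 1 − 2 = -1
  P: 0 − 3 = -3
R has the best Copeland score.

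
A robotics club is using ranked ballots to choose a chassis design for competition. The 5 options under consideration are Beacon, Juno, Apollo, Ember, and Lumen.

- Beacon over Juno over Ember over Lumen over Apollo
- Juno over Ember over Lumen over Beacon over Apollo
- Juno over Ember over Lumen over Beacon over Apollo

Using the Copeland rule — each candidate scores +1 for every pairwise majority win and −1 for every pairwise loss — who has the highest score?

Pairwise results:
  Beacon vs Juno: Juno wins 2–1.
  Beacon vs Apollo: Beacon wins 3–0.
  Beacon vs Ember: Ember wins 2–1.
  Beacon vs Lumen: Lumen wins 2–1.
  Juno vs Apollo: Juno wins 3–0.
  Juno vs Ember: Juno wins 3–0.
  Juno vs Lumen: Juno wins 3–0.
  Apollo vs Ember: Ember wins 3–0.
  Apollo vs Lumen: Lumen wins 3–0.
  Ember vs Lumen: Ember wins 3–0.
Copeland scores (wins − losses):
  Beacon: 1 − 3 = -2
  Juno: 4 − 0 = 4
  Apollo: 0 − 4 = -4
  Ember: 3 − 1 = 2
  Lumen: 2 − 2 = 0
Juno has the best Copeland score.

Juno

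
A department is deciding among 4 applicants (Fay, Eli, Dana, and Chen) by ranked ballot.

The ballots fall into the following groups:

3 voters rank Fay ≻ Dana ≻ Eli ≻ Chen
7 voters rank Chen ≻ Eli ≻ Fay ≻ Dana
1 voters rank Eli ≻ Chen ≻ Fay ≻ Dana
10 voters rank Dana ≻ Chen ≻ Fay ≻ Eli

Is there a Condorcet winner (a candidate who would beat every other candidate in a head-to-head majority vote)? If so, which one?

Head-to-head results (21 voters total):
Fay vs Eli: Fay wins 13–8.
Fay vs Dana: Fay wins 11–10.
Fay vs Chen: Chen wins 18–3.
Eli vs Dana: Dana wins 13–8.
Eli vs Chen: Chen wins 17–4.
Dana vs Chen: Dana wins 13–8.
No candidate beats all others: Fay beats Dana beats Chen beats Fay, a majority cycle.

No Condorcet winner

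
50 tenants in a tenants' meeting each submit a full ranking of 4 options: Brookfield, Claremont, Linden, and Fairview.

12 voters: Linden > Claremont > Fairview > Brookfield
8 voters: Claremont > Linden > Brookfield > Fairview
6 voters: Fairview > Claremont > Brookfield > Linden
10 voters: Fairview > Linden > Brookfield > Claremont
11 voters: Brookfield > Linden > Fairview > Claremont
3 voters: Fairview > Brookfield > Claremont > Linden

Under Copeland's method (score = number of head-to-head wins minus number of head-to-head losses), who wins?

Pairwise results:
  Brookfield vs Claremont: Claremont wins 26–24.
  Brookfield vs Linden: Linden wins 30–20.
  Brookfield vs Fairview: Fairview wins 31–19.
  Claremont vs Linden: Linden wins 33–17.
  Claremont vs Fairview: Fairview wins 30–20.
  Linden vs Fairview: Linden wins 31–19.
Copeland scores (wins − losses):
  Brookfield: 0 − 3 = -3
  Claremont: 1 − 2 = -1
  Linden: 3 − 0 = 3
  Fairview: 2 − 1 = 1
Linden has the best Copeland score.

Linden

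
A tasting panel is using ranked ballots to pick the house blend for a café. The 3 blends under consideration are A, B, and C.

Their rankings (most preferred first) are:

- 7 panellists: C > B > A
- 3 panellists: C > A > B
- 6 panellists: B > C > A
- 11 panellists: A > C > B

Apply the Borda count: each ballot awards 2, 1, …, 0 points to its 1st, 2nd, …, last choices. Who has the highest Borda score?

Borda scores:
  A: 7·0 + 3·1 + 6·0 + 11·2 = 25
  B: 7·1 + 3·0 + 6·2 + 11·0 = 19
  C: 7·2 + 3·2 + 6·1 + 11·1 = 37
C has the highest total.

C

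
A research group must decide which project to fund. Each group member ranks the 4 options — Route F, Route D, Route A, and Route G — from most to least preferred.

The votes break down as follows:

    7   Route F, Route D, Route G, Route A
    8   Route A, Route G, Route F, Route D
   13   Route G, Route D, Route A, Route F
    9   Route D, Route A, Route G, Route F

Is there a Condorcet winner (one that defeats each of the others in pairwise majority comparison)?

Head-to-head results (37 voters total):
Route F vs Route D: Route D wins 22–15.
Route F vs Route A: Route A wins 30–7.
Route F vs Route G: Route G wins 30–7.
Route D vs Route A: Route D wins 29–8.
Route D vs Route G: Route G wins 21–16.
Route A vs Route G: Route G wins 20–17.
Route G beats each rival — Route F (30–7), Route D (21–16), Route A (20–17) — so Route G is the Condorcet winner.

Yes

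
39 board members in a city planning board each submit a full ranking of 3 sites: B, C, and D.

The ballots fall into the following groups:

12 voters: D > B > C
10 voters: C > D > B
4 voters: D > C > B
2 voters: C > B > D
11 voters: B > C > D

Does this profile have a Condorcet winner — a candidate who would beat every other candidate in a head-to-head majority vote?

No

Head-to-head results (39 voters total):
B vs C: B wins 23–16.
B vs D: D wins 26–13.
C vs D: C wins 23–16.
No candidate beats all others: B beats C beats D beats B, a majority cycle.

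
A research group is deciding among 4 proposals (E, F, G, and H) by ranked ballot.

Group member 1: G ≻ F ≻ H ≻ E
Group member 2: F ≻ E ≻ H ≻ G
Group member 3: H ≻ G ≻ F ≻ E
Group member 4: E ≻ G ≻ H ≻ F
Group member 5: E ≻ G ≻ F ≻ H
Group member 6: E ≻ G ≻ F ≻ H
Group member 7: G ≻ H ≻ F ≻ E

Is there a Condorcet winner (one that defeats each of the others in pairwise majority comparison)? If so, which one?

None — there is no Condorcet winner

Head-to-head results (7 voters total):
E vs F: F wins 4–3.
E vs G: E wins 4–3.
E vs H: E wins 4–3.
F vs G: G wins 6–1.
F vs H: F wins 4–3.
G vs H: G wins 5–2.
No candidate beats all others: E beats G beats F beats E, a majority cycle.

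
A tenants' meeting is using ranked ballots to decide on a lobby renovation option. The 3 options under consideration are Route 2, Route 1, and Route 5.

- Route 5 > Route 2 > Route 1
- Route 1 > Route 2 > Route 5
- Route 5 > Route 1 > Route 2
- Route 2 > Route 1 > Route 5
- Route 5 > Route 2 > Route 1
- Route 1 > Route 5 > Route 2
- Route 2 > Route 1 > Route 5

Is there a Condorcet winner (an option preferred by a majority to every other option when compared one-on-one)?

Head-to-head results (7 voters total):
Route 2 vs Route 1: Route 2 wins 4–3.
Route 2 vs Route 5: Route 5 wins 4–3.
Route 1 vs Route 5: Route 1 wins 4–3.
No candidate beats all others: Route 2 beats Route 1 beats Route 5 beats Route 2, a majority cycle.

No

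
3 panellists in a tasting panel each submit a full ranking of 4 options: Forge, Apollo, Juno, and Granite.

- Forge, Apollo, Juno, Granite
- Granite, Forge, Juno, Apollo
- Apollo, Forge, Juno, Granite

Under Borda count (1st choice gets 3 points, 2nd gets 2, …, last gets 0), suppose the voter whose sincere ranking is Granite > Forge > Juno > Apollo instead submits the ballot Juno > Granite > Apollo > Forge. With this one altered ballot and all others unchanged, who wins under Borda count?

Borda totals with the altered ballot: Forge 5, Apollo 6, Juno 5, Granite 2.
The switch changes the winner from Forge to Apollo.

Apollo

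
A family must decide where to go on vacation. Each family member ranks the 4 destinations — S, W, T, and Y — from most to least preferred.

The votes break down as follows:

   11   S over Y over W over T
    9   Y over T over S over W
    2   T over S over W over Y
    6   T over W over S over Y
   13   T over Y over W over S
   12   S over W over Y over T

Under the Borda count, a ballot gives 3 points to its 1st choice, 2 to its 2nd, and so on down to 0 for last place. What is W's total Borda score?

Borda scores:
  S: 11·3 + 9·1 + 2·2 + 6·1 + 13·0 + 12·3 = 88
  W: 11·1 + 9·0 + 2·1 + 6·2 + 13·1 + 12·2 = 62
  T: 11·0 + 9·2 + 2·3 + 6·3 + 13·3 + 12·0 = 81
  Y: 11·2 + 9·3 + 2·0 + 6·0 + 13·2 + 12·1 = 87

62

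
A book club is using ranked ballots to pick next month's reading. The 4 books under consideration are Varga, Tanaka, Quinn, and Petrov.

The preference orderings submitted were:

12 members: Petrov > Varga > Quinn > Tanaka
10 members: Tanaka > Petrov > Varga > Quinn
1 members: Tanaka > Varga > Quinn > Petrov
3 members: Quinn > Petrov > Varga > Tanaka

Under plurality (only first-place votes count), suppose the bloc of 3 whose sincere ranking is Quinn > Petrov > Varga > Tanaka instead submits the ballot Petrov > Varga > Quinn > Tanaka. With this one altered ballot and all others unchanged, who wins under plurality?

Petrov

First-place totals with the altered ballot: Varga 0, Tanaka 11, Quinn 0, Petrov 15.
The winner is unchanged: still Petrov.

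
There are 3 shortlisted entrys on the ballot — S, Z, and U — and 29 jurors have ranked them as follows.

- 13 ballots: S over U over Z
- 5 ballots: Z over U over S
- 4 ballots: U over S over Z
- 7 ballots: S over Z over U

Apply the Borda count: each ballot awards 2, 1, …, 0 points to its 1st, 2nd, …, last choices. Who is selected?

Borda scores:
  S: 13·2 + 5·0 + 4·1 + 7·2 = 44
  Z: 13·0 + 5·2 + 4·0 + 7·1 = 17
  U: 13·1 + 5·1 + 4·2 + 7·0 = 26
S has the highest total.

S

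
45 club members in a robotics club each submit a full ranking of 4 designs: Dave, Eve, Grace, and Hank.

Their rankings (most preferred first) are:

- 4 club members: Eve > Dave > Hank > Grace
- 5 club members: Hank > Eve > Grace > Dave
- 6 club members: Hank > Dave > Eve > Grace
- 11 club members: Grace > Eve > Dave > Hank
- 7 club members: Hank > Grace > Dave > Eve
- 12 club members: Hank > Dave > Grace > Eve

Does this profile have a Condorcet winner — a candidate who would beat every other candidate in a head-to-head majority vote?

Head-to-head results (45 voters total):
Dave vs Eve: Dave wins 25–20.
Dave vs Grace: Grace wins 23–22.
Dave vs Hank: Hank wins 30–15.
Eve vs Grace: Grace wins 30–15.
Eve vs Hank: Hank wins 30–15.
Grace vs Hank: Hank wins 34–11.
Hank beats each rival — Dave (30–15), Eve (30–15), Grace (34–11) — so Hank is the Condorcet winner.

Yes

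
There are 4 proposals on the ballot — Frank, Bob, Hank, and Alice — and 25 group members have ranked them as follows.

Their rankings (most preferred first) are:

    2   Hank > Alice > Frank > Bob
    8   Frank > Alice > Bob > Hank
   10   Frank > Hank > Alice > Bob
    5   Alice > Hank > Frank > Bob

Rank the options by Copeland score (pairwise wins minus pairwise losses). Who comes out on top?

Pairwise results:
  Frank vs Bob: Frank wins 25–0.
  Frank vs Hank: Frank wins 18–7.
  Frank vs Alice: Frank wins 18–7.
  Bob vs Hank: Hank wins 17–8.
  Bob vs Alice: Alice wins 25–0.
  Hank vs Alice: Alice wins 13–12.
Copeland scores (wins − losses):
  Frank: 3 − 0 = 3
  Bob: 0 − 3 = -3
  Hank: 1 − 2 = -1
  Alice: 2 − 1 = 1
Frank has the best Copeland score.

Frank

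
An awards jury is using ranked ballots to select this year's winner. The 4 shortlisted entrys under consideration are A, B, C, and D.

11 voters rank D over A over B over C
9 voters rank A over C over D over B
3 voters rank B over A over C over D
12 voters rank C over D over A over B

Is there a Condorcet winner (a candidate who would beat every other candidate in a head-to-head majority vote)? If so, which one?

There is no Condorcet winner

Head-to-head results (35 voters total):
A vs B: A wins 32–3.
A vs C: A wins 23–12.
A vs D: D wins 23–12.
B vs C: C wins 21–14.
B vs D: D wins 32–3.
C vs D: C wins 24–11.
No candidate beats all others: A beats C beats D beats A, a majority cycle.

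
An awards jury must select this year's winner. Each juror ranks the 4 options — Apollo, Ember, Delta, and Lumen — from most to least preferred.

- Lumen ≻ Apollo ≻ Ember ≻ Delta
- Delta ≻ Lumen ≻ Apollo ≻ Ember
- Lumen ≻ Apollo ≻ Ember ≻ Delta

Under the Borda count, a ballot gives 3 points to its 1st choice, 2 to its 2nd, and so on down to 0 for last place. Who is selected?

Lumen

Borda scores:
  Apollo: 2 + 1 + 2 = 5
  Ember: 1 + 0 + 1 = 2
  Delta: 0 + 3 + 0 = 3
  Lumen: 3 + 2 + 3 = 8
Lumen has the highest total.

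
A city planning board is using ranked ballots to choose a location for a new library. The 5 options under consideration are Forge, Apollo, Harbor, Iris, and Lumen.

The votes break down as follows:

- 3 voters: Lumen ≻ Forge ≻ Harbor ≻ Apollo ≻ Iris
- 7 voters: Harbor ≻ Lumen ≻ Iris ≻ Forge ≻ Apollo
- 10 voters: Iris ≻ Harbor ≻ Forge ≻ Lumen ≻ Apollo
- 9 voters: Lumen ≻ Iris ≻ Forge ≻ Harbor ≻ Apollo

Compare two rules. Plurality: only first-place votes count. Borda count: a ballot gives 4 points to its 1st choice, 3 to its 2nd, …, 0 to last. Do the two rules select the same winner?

Plurality first-place counts: Forge 0, Apollo 0, Harbor 7, Iris 10, Lumen 12 → Lumen.
Borda totals: Forge 54, Apollo 3, Harbor 73, Iris 81, Lumen 79 → Iris.
The two rules disagree: plurality picks Lumen, Borda picks Iris.

No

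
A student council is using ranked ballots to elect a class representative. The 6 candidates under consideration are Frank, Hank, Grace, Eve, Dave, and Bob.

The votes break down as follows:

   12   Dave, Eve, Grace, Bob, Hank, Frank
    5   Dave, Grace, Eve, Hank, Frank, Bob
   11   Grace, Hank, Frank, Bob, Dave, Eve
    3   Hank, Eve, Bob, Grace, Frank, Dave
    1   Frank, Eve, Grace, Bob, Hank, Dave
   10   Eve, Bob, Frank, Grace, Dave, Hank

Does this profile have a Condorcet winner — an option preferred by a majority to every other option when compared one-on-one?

Head-to-head results (42 voters total):
Frank vs Hank: Hank wins 31–11.
Frank vs Grace: Grace wins 31–11.
Frank vs Eve: Eve wins 30–12.
Frank vs Dave: Frank wins 25–17.
Frank vs Bob: Bob wins 25–17.
Hank vs Grace: Grace wins 39–3.
Hank vs Eve: Eve wins 28–14.
Hank vs Dave: Dave wins 27–15.
Hank vs Bob: Bob wins 23–19.
Grace vs Eve: Eve wins 26–16.
Grace vs Dave: Grace wins 25–17.
Grace vs Bob: Grace wins 29–13.
Eve vs Dave: Dave wins 28–14.
Eve vs Bob: Eve wins 31–11.
Dave vs Bob: Bob wins 25–17.
No candidate beats all others: Frank beats Dave beats Hank beats Frank, a majority cycle.

No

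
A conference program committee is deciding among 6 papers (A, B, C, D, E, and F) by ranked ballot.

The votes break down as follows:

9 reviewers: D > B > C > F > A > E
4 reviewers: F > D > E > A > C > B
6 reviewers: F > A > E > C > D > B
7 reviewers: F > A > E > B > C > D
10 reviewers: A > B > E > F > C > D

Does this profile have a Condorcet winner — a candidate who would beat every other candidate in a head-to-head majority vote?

No

Head-to-head results (36 voters total):
A vs B: A wins 27–9.
A vs C: A wins 27–9.
A vs D: A wins 23–13.
A vs E: A wins 32–4.
A vs F: F wins 26–10.
B vs C: B wins 26–10.
B vs D: D wins 19–17.
B vs E: B wins 19–17.
B vs F: B wins 19–17.
C vs D: C wins 23–13.
C vs E: E wins 27–9.
C vs F: F wins 27–9.
D vs E: E wins 23–13.
D vs F: F wins 27–9.
E vs F: F wins 26–10.
No candidate beats all others: A beats B beats F beats A, a majority cycle.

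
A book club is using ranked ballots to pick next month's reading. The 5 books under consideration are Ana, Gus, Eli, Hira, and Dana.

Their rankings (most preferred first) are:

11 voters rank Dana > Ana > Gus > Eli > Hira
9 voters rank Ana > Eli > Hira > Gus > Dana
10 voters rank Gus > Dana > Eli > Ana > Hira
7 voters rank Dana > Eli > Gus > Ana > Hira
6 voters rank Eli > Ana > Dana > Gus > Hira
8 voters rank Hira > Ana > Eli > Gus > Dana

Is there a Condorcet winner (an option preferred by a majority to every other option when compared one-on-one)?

Head-to-head results (51 voters total):
Ana vs Gus: Ana wins 34–17.
Ana vs Eli: Ana wins 28–23.
Ana vs Hira: Ana wins 43–8.
Ana vs Dana: Dana wins 28–23.
Gus vs Eli: Eli wins 30–21.
Gus vs Hira: Gus wins 34–17.
Gus vs Dana: Gus wins 27–24.
Eli vs Hira: Eli wins 43–8.
Eli vs Dana: Dana wins 28–23.
Hira vs Dana: Dana wins 34–17.
No candidate beats all others: Ana beats Gus beats Dana beats Ana, a majority cycle.

No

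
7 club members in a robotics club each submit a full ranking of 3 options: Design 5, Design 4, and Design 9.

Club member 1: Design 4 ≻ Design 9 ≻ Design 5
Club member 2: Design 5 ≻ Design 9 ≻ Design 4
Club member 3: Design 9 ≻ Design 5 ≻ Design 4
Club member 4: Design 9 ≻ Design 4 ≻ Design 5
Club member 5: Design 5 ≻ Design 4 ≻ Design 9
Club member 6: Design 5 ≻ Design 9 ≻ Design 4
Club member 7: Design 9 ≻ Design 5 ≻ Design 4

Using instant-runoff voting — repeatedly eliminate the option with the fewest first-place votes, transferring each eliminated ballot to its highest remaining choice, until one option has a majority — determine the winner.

Design 9

Round 1: Design 5 3, Design 9 3, Design 4 1. Design 4 has the fewest and is eliminated.
Round 2: Design 9 4, Design 5 3. Design 9 has a majority.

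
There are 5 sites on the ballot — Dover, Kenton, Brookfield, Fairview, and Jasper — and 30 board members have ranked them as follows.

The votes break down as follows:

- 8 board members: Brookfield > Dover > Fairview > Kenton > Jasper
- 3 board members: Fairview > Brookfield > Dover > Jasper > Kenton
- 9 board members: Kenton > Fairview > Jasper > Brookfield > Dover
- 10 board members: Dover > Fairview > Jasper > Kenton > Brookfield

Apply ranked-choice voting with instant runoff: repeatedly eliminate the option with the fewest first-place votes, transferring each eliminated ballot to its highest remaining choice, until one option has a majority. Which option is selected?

Brookfield

Round 1: Dover 10, Kenton 9, Brookfield 8, Fairview 3, Jasper 0. Jasper has the fewest and is eliminated.
Round 2: Dover 10, Kenton 9, Brookfield 8, Fairview 3. Fairview has the fewest and is eliminated.
Round 3: Brookfield 11, Dover 10, Kenton 9. Kenton has the fewest and is eliminated.
Round 4: Brookfield 20, Dover 10. Brookfield has a majority.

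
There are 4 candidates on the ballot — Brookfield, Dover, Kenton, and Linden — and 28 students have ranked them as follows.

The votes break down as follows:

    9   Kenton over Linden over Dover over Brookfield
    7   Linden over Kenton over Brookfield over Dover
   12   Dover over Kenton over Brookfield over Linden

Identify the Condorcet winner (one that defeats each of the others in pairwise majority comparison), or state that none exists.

Head-to-head results (28 voters total):
Brookfield vs Dover: Dover wins 21–7.
Brookfield vs Kenton: Kenton wins 28–0.
Brookfield vs Linden: Linden wins 16–12.
Dover vs Kenton: Kenton wins 16–12.
Dover vs Linden: Linden wins 16–12.
Kenton vs Linden: Kenton wins 21–7.
Kenton beats each rival — Brookfield (28–0), Dover (16–12), Linden (21–7) — so Kenton is the Condorcet winner.

Kenton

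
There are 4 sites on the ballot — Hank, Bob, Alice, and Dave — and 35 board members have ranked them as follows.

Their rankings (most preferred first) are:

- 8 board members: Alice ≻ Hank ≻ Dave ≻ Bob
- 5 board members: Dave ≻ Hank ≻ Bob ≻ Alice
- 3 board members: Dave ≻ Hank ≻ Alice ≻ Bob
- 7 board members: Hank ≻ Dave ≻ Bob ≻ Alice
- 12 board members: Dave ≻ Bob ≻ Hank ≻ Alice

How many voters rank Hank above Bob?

23

Ballots ranking Hank above Bob: 8+5+3+7 = 23.
Ballots ranking Bob above Hank: 12.
So 23 of 35 voters prefer Hank to Bob.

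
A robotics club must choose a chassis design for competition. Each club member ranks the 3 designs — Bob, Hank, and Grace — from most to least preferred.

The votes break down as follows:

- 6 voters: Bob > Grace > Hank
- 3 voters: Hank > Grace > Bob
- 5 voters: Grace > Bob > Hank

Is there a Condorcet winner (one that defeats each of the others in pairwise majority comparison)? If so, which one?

Grace

Head-to-head results (14 voters total):
Bob vs Hank: Bob wins 11–3.
Bob vs Grace: Grace wins 8–6.
Hank vs Grace: Grace wins 11–3.
Grace beats each rival — Bob (8–6), Hank (11–3) — so Grace is the Condorcet winner.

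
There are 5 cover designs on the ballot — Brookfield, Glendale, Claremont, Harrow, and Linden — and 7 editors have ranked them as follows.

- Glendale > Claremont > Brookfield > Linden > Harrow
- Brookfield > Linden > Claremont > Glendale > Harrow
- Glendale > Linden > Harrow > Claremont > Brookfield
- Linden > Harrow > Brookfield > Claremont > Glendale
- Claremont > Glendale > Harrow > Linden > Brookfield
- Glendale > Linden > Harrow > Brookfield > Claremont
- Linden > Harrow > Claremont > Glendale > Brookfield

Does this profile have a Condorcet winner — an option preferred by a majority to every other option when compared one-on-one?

No

Head-to-head results (7 voters total):
Brookfield vs Glendale: Glendale wins 5–2.
Brookfield vs Claremont: Claremont wins 4–3.
Brookfield vs Harrow: Harrow wins 5–2.
Brookfield vs Linden: Linden wins 5–2.
Glendale vs Claremont: Claremont wins 4–3.
Glendale vs Harrow: Glendale wins 5–2.
Glendale vs Linden: Glendale wins 4–3.
Claremont vs Harrow: Harrow wins 4–3.
Claremont vs Linden: Linden wins 5–2.
Harrow vs Linden: Linden wins 6–1.
No candidate beats all others: Glendale beats Harrow beats Claremont beats Glendale, a majority cycle.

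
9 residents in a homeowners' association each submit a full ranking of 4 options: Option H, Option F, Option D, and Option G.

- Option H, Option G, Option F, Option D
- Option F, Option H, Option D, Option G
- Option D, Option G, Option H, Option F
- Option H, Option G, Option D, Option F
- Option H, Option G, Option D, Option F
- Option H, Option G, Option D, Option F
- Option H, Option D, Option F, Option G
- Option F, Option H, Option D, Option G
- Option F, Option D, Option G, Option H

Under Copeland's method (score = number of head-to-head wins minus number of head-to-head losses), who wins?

Option H

Pairwise results:
  Option H vs Option F: Option H wins 6–3.
  Option H vs Option D: Option H wins 7–2.
  Option H vs Option G: Option H wins 7–2.
  Option F vs Option D: Option D wins 5–4.
  Option F vs Option G: Option G wins 5–4.
  Option D vs Option G: Option D wins 5–4.
Copeland scores (wins − losses):
  Option H: 3 − 0 = 3
  Option F: 0 − 3 = -3
  Option D: 2 − 1 = 1
  Option G: 1 − 2 = -1
Option H has the best Copeland score.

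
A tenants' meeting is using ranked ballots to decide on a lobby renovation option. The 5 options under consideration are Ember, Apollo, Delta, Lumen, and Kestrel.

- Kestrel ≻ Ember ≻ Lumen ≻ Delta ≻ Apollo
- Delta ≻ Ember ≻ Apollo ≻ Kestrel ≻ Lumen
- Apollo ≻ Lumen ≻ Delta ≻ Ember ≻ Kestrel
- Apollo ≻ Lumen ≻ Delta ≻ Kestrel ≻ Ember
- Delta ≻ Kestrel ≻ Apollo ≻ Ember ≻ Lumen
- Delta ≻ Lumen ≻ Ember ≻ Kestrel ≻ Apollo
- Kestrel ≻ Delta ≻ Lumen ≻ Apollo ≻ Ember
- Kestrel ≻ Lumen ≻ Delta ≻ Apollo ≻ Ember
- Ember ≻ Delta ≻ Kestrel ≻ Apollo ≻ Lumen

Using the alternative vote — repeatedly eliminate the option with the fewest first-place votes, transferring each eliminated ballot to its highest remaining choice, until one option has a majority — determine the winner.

Delta

Round 1: Delta 3, Kestrel 3, Apollo 2, Ember 1, Lumen 0. Lumen has the fewest and is eliminated.
Round 2: Delta 3, Kestrel 3, Apollo 2, Ember 1. Ember has the fewest and is eliminated.
Round 3: Delta 4, Kestrel 3, Apollo 2. Apollo has the fewest and is eliminated.
Round 4: Delta 6, Kestrel 3. Delta has a majority.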